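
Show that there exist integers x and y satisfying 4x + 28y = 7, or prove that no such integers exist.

Any value of 4x + 28y is a multiple of gcd(4, 28) = 4.
However 7 leaves remainder 3 on division by 4.
Therefore 4x + 28y = 7 has no solution in integers.

No such integers exist.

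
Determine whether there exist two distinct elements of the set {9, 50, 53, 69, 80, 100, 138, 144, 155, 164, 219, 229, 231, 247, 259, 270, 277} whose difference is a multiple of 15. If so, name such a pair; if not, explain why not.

Reduce each element mod 15: 9↦9, 50↦5, 53↦8, 69↦9, 80↦5, 100↦10, 138↦3, 144↦9, 155↦5, 164↦14, 219↦9, 229↦4, 231↦6, 247↦7, 259↦4, 270↦0, 277↦7. The residue 9 repeats (at 9 and 69), and 69 − 9 = 60 = 4·15.

The pair (9, 69) works.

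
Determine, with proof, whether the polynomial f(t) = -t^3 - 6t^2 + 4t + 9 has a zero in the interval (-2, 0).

f(-2) = -15 and f(0) = 9, which have opposite signs.
f is continuous everywhere (it is a polynomial), in particular on [-2, 0].
By the Intermediate Value Theorem f must vanish at some point of (-2, 0).

Such a root exists.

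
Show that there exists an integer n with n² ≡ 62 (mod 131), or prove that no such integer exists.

n = 18

Take n = 18. Then 18² = 324 = 2·131 + 62, so 18² ≡ 62 (mod 131).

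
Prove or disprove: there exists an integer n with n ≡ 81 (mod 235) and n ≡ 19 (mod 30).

Reduce both congruences modulo 5, which divides 235 and 30: they say n ≡ 81 (mod 5) and n ≡ 19 (mod 5).
These are incompatible: 81 − 19 = 62 is not divisible by 5.
Hence the system has no solution.

No such integer exists.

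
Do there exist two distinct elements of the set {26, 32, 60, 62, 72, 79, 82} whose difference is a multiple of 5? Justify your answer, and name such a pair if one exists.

The pair (32, 62) works.

32 mod 5 = 2 and 62 mod 5 = 2, so 62 − 32 = 30 = 6·5.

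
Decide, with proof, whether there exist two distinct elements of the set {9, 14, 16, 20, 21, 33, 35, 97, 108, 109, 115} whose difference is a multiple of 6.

Reduce each element mod 6: 9↦3, 14↦2, 16↦4, 20↦2, 21↦3, 33↦3, 35↦5, 97↦1, 108↦0, 109↦1, 115↦1. The residue 3 repeats (at 9 and 21), and 21 − 9 = 12 = 2·6.

9 and 21 are such a pair.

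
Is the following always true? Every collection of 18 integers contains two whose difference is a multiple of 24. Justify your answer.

No, the set {104, 105, 106, 107, 108, 109, 110, 111, 112, 113, 114, 115, 116, 117, 118, 119, 120, 121} is a counterexample.

Try 18 consecutive integers, 104, 105, …, 121. Their remainders mod 24 are 8, 9, 10, 11, 12, 13, 14, 15, 16, 17, 18, 19, 20, 21, 22, 23, 0, 1 — pairwise different, as any 18 ≤ 24 consecutive integers have distinct residues.
Any two of them differ by at most 17 < 24 and by at least 1, so no difference is a multiple of 24.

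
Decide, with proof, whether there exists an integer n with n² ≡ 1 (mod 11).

n = 1

Take n = 1. Then 1² = 1, and since 0 ≤ 1 < 11 this is already reduced: 1² ≡ 1 (mod 11).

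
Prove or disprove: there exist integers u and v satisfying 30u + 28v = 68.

u = 6, v = -4

gcd(30, 28) = 2, and 2 divides 68, so integer solutions exist.
Dividing through by 2 reduces the equation to 15u + 14v = 34.
Run the Euclidean algorithm on 15 and 14: 15 = 1·14 + 1, 14 = 14·1 + 0.
Working back up the chain: 1 = 15 − 1·14. So 15·1 + 14·(-1) = 1.
Multiplying through by 34: u = 1·34 = 34, v = (-1)·34 = -34 is a solution.
Shifting by a multiple of (14, −15) keeps it a solution: u = 34 − 2·14 = 6, v = -34 + 2·15 = -4.
Indeed 30·6 + 28·(-4) = 180 − 112 = 68.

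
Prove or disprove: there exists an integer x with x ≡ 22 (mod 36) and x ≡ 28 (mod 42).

Here gcd(36, 42) = 6, and both 22 and 28 leave remainder 4 mod 6, so the system is consistent.
List candidates x ≡ 22 (mod 36): 22, 58, 94, 130, 166, 202, 238. Modulo 42 these are 22, 16, 10, 4, 40, 34, 28; 238 gives 28 as required.
Indeed 238 ≡ 22 (mod 36) and 238 ≡ 28 (mod 42).

x = 238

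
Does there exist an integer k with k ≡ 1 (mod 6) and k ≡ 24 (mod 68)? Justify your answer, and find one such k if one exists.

gcd(6, 68) = 2. If k ≡ 1 (mod 6) and k ≡ 24 (mod 68), then k ≡ 1 (mod 2) and k ≡ 24 (mod 2).
But 1 mod 2 = 1 while 24 mod 2 = 0, a contradiction.
So no integer satisfies both congruences.

No, no such integer exists.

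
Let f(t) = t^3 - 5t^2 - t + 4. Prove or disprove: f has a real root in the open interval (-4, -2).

f(-4) = -136 and f(-2) = -22, both negative, so a sign-change argument is unavailable; we show f keeps this sign on the whole interval.
Substitute t = -2 − u, where 0 < u < 2 on the interval. Expanding, f(-2 − u) = -u^3 - 11u^2 - 31u - 22.
The nonzero coefficients here are all negative, so for u > 0 every term is negative (or zero), and the constant term -22 is strictly negative.
So f is strictly negative on (-4, -2); no root exists in the interval.

f has no root in that interval.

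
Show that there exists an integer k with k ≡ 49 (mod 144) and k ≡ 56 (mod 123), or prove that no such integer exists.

Reduce both congruences modulo 3, which divides 144 and 123: they say k ≡ 49 (mod 3) and k ≡ 56 (mod 3).
But 49 mod 3 = 1 while 56 mod 3 = 2, a contradiction.
So no integer satisfies both congruences.

There is no such integer.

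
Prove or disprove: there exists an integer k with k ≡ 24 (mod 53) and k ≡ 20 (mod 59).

k = 2144

The moduli 53 and 59 are coprime, so by the Chinese Remainder Theorem a unique solution modulo 3127 exists.
Write k = 24 + 53t and require 24 + 53t ≡ 20 (mod 59), i.e. 53t ≡ 55 (mod 59).
To invert 53 modulo 59: 59 = 1·53 + 6, 53 = 8·6 + 5, 6 = 1·5 + 1, 5 = 5·1 + 0, and unwinding, 1 = 6 − 1·5 = 6 − (53 − 8·6) = −53 + 9·6 = −53 + 9·(59 − 1·53) = 9·59 − 10·53. Thus 53⁻¹ ≡ -10 ≡ 49 (mod 59).
Therefore t ≡ 49·55 = 2695 ≡ 40 (mod 59).
With t = 40: k = 24 + 53·40 = 2144.
Indeed 2144 ≡ 24 (mod 53) and 2144 ≡ 20 (mod 59).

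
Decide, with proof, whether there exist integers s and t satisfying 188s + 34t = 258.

s = 3, t = -9

gcd(188, 34) = 2, and 2 divides 258, so integer solutions exist.
Dividing through by 2 reduces the equation to 94s + 17t = 129.
Run the Euclidean algorithm on 94 and 17: 94 = 5·17 + 9, 17 = 1·9 + 8, 9 = 1·8 + 1, 8 = 8·1 + 0.
Working back up the chain: 1 = 9 − 1·8 = 9 − (17 − 1·9) = −17 + 2·9 = −17 + 2·(94 − 5·17) = 2·94 − 11·17. So 94·2 + 17·(-11) = 1.
Scaling by 129 gives the particular solution (s, t) = (258, -1419).
The general solution is s = 258 + 17k, t = -1419 − 94k; taking k = -15 gives the smaller pair s = 3, t = -9.
Indeed 188·3 + 34·(-9) = 564 − 306 = 258.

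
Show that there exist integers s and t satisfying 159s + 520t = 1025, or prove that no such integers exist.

159 and 520 are coprime, so 159s + 520t ranges over all of ℤ.
Euclidean algorithm: 520 = 3·159 + 43, 159 = 3·43 + 30, 43 = 1·30 + 13, 30 = 2·13 + 4, 13 = 3·4 + 1, 4 = 4·1 + 0.
Working back up the chain: 1 = 13 − 3·4 = 13 − 3·(30 − 2·13) = −3·30 + 7·13 = −3·30 + 7·(43 − 1·30) = 7·43 − 10·30 = 7·43 − 10·(159 − 3·43) = −10·159 + 37·43 = −10·159 + 37·(520 − 3·159) = 37·520 − 121·159. So 159·(-121) + 520·37 = 1.
Multiplying through by 1025: s = (-121)·1025 = -124025, t = 37·1025 = 37925 is a solution.
Shifting by a multiple of (520, −159) keeps it a solution: s = -124025 + 239·520 = 255, t = 37925 − 239·159 = -76.
Check: 159·255 + 520·(-76) = 40545 − 39520 = 1025. ✓

s = 255, t = -76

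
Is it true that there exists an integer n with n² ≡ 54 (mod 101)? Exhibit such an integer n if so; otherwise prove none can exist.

n = 85 works: 85² = 7225, and 7225 − 54 = 7171 = 71·101.

n = 85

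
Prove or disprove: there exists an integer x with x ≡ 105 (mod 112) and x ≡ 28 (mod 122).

There is no such integer.

gcd(112, 122) = 2. If x ≡ 105 (mod 112) and x ≡ 28 (mod 122), then x ≡ 105 (mod 2) and x ≡ 28 (mod 2).
However 105 ≡ 1 and 28 ≡ 0 (mod 2), and 1 ≠ 0.
So no integer satisfies both congruences.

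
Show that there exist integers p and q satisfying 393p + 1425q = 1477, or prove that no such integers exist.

No, no such integers exist.

Any value of 393p + 1425q is a multiple of gcd(393, 1425) = 3.
But 1477 = 3·492 + 1, so 3 ∤ 1477.
Therefore 393p + 1425q = 1477 has no solution in integers.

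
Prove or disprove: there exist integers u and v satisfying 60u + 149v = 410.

u = 131, v = -50

Since gcd(60, 149) = 1, every integer is an integer combination of 60 and 149.
Run the Euclidean algorithm on 149 and 60: 149 = 2·60 + 29, 60 = 2·29 + 2, 29 = 14·2 + 1, 2 = 2·1 + 0.
Back-substituting, 1 = 29 − 14·2 = 29 − 14·(60 − 2·29) = −14·60 + 29·29 = −14·60 + 29·(149 − 2·60) = 29·149 − 72·60; that is, 60·(-72) + 149·29 = 1.
Scaling by 410 gives the particular solution (u, v) = (-29520, 11890).
The general solution is u = -29520 + 149k, v = 11890 − 60k; taking k = 199 gives the smaller pair u = 131, v = -50.
Indeed 60·131 + 149·(-50) = 7860 − 7450 = 410.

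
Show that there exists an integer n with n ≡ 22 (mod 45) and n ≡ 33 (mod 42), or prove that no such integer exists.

Reduce both congruences modulo 3, which divides 45 and 42: they say n ≡ 22 (mod 3) and n ≡ 33 (mod 3).
But 22 mod 3 = 1 while 33 mod 3 = 0, a contradiction.
Hence the system has no solution.

No such integer exists.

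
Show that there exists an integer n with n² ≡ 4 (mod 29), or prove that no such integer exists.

Take n = 27. Then 27² = 729 = 25·29 + 4, so 27² ≡ 4 (mod 29).

n = 27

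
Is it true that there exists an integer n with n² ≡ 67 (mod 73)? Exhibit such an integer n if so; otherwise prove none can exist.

n = 40 works: 40² = 1600, and 1600 − 67 = 1533 = 21·73.

n = 40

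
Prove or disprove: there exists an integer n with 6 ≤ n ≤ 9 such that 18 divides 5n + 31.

There is no such integer n in that range.

The values of 5n + 31 for n = 6, 7, 8, 9 are 61, 66, 71, 76; reduced mod 18 these are 7, 12, 17, 4.
Since 0 is absent from this list, 18 ∤ 5n + 31 for every n with 6 ≤ n ≤ 9.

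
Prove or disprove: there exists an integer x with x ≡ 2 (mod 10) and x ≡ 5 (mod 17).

x = 22

The moduli 10 and 17 are coprime, so by the Chinese Remainder Theorem a unique solution modulo 170 exists.
Any solution of the first congruence is x = 2 + 10t; substituting into the second, 10t ≡ 5 − 2 ≡ 3 (mod 17).
To invert 10 modulo 17: 17 = 1·10 + 7, 10 = 1·7 + 3, 7 = 2·3 + 1, 3 = 3·1 + 0, and unwinding, 1 = 7 − 2·3 = 7 − 2·(10 − 1·7) = −2·10 + 3·7 = −2·10 + 3·(17 − 1·10) = 3·17 − 5·10. Thus 10⁻¹ ≡ -5 ≡ 12 (mod 17).
Therefore t ≡ 12·3 = 36 ≡ 2 (mod 17).
Taking t = 2 gives x = 2 + 10·2 = 22.
Indeed 22 ≡ 2 (mod 10) and 22 ≡ 5 (mod 17).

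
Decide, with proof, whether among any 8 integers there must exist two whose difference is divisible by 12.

Consider the 8 integers 60, 61, …, 67. They lie in distinct residue classes modulo 12, since 8 ≤ 12.
No two share a residue, so no pair has difference divisible by 12; the claim fails for this set.

No; for instance {60, 61, 62, 63, 64, 65, 66, 67} is a counterexample.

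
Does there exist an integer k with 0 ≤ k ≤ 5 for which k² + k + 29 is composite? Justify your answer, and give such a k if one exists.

k = 4

At k = 4: 4² + 4 + 29 = 49 = 7·7, which is composite.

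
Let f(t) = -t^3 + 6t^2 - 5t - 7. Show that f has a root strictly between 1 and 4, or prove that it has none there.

Such a root exists.

f(1) = -7 and f(4) = 5, which have opposite signs.
Since f is a polynomial it is continuous on [1, 4].
By the Intermediate Value Theorem f must vanish at some point of (1, 4).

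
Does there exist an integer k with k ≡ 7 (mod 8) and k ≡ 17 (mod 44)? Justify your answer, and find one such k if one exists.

No such integer exists.

Reduce both congruences modulo 4, which divides 8 and 44: they say k ≡ 7 (mod 4) and k ≡ 17 (mod 4).
But 7 mod 4 = 3 while 17 mod 4 = 1, a contradiction.
So no integer satisfies both congruences.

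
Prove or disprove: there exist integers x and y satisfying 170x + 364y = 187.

Any value of 170x + 364y is a multiple of gcd(170, 364) = 2.
But 187 = 2·93 + 1, so 2 ∤ 187.
Hence no integers x, y satisfy the equation.

There are no such integers.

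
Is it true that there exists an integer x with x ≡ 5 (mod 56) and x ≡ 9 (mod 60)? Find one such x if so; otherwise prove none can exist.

x = 789

Here gcd(56, 60) = 4, and both 5 and 9 leave remainder 1 mod 4, so the system is consistent.
Write x = 5 + 56t. Then 56t ≡ 9 − 5 ≡ 4 (mod 60); dividing through by 4 gives 14t ≡ 1 (mod 15).
To invert 14 modulo 15: 15 = 1·14 + 1, 14 = 14·1 + 0, and unwinding, 1 = 15 − 1·14. Thus 14⁻¹ ≡ -1 ≡ 14 (mod 15).
Therefore t ≡ 14·1 = 14 (mod 15).
Then x = 5 + 56·14 = 789.
Verify: 789 = 14·56 + 5 and 789 = 13·60 + 9. ✓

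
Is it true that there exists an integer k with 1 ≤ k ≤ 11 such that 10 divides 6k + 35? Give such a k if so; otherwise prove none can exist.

There is no such integer k in that range.

The values of 6k + 35 for k = 1, 2, …, 11 are 41, 47, 53, 59, 65, 71, 77, 83, 89, 95, 101; reduced mod 10 these are 1, 7, 3, 9, 5, 1, 7, 3, 9, 5, 1.
Since 0 is absent from this list, 10 ∤ 6k + 35 for every k with 1 ≤ k ≤ 11.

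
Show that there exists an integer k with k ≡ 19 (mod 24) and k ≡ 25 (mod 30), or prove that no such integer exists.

k = 115

The moduli are not coprime: gcd(24, 30) = 6. Compatibility requires 6 ∣ (25 − 19) = 6, which holds, so solutions exist.
The integers ≡ 19 (mod 24) are 19, 43, 67, 91, 115, …; their remainders mod 30 are 19, 13, 7, 1, 25, so k = 115 is the first that is ≡ 25 (mod 30).
Check: 115 mod 24 = 19, 115 mod 30 = 25. ✓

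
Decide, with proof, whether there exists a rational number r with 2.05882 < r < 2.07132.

r = 31/15

Scale by 15: the interval becomes (30.88230, 31.06980), which contains the integer 31.
So r = 31/15 works: it is a ratio of integers, and dividing 15·2.05882 < 31 < 15·2.07132 through by 15 gives 2.05882 < 31/15 < 2.07132.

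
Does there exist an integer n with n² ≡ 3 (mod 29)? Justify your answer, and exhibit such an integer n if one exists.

No, no such integer exists.

29 is prime, so by Euler's criterion 3 is a square mod 29 iff 3^((29−1)/2) = 3^14 ≡ 1 (mod 29).
Repeated squaring mod 29: 3^2 = 9 ≡ 9; 3^4 ≡ 9² = 81 ≡ 23; 3^8 ≡ 23² = 529 ≡ 7.
Since 14 = 8 + 4 + 2, 3^14 ≡ 7 · 23 · 9; multiplying out mod 29: 7·23 = 161 ≡ 16, then 16·9 = 144 ≡ 28. Thus 3^14 ≡ 28 ≡ −1 (mod 29).
The value −1 means 3 is a non-residue modulo 29, so n² ≡ 3 (mod 29) is impossible.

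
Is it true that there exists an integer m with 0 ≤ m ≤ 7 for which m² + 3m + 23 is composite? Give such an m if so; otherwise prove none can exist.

m = 2

At m = 2: 2² + 3·2 + 23 = 33 = 3·11, which is composite.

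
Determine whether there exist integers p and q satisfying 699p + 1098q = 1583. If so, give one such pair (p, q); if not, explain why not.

Any value of 699p + 1098q is a multiple of gcd(699, 1098) = 3.
But 1583 is not a multiple of 3 (it leaves remainder 2).
Therefore 699p + 1098q = 1583 has no solution in integers.

There are no such integers.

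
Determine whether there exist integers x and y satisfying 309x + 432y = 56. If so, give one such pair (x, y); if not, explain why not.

There are no such integers.

Any value of 309x + 432y is a multiple of gcd(309, 432) = 3.
However 56 leaves remainder 2 on division by 3.
Hence no integers x, y satisfy the equation.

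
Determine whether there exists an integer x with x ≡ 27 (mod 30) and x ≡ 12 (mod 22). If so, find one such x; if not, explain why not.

There is no such integer.

Reduce both congruences modulo 2, which divides 30 and 22: they say x ≡ 27 (mod 2) and x ≡ 12 (mod 2).
But 27 mod 2 = 1 while 12 mod 2 = 0, a contradiction.
Therefore no such x exists.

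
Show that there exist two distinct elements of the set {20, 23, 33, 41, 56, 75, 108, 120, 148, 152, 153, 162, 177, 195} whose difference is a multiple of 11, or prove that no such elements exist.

The pair (20, 75) works.

Both 20 and 75 leave remainder 9 on division by 11; their difference 55 = 5·11 is a multiple of 11.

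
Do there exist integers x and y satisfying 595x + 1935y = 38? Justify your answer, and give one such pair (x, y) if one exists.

Both 595 and 1935 are divisible by gcd(595, 1935) = 5, hence so is any combination 595x + 1935y.
But 38 is not a multiple of 5 (it leaves remainder 3).
So the equation is unsolvable over ℤ.

There are no such integers.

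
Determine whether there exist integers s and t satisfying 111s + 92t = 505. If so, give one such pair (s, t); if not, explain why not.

s = 75, t = -85

111 and 92 are coprime, so 111s + 92t ranges over all of ℤ.
Euclidean algorithm: 111 = 1·92 + 19, 92 = 4·19 + 16, 19 = 1·16 + 3, 16 = 5·3 + 1, 3 = 3·1 + 0.
Unwinding: 1 = 16 − 5·3 = 16 − 5·(19 − 1·16) = −5·19 + 6·16 = −5·19 + 6·(92 − 4·19) = 6·92 − 29·19 = 6·92 − 29·(111 − 1·92) = −29·111 + 35·92, i.e. 111·(-29) + 92·35 = 1.
Times 505: 111·(-14645) + 92·17675 = 505, so (-14645, 17675) solves it.
Adding 160·92 to s and subtracting 160·111 from t gives the tidier solution (75, -85).
Indeed 111·75 + 92·(-85) = 8325 − 7820 = 505.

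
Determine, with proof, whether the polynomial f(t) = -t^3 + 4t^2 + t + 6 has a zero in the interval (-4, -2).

The endpoint values f(-4) = 130 and f(-2) = 28 are both positive. Claim: f(t) > 0 for every t in (-4, -2).
Shift to the endpoint -2: with t = -2 − u (0 < u < 2), one computes f(-2 − u) = u^3 + 10u^2 + 27u + 28.
All 4 nonzero coefficients of this polynomial in u are positive; hence for u > 0 the value is a sum of positive terms (the constant 28 among them).
Therefore f(t) > 0 throughout (-4, -2), and f has no zero there.

f has no root in that interval.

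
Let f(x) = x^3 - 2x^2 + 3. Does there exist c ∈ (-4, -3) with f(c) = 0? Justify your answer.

f(-4) = -93 and f(-3) = -42, both negative, so a sign-change argument is unavailable; we show f keeps this sign on the whole interval.
Substitute x = -3 − u, where 0 < u < 1 on the interval. Expanding, f(-3 − u) = -u^3 - 11u^2 - 39u - 42.
The nonzero coefficients here are all negative, so for u > 0 every term is negative (or zero), and the constant term -42 is strictly negative.
So f is strictly negative on (-4, -3); no root exists in the interval.

No such root exists.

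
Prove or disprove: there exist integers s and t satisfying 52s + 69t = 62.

Since gcd(52, 69) = 1, every integer is an integer combination of 52 and 69.
Run the Euclidean algorithm on 69 and 52: 69 = 1·52 + 17, 52 = 3·17 + 1, 17 = 17·1 + 0.
Back-substituting, 1 = 52 − 3·17 = 52 − 3·(69 − 1·52) = −3·69 + 4·52; that is, 52·4 + 69·(-3) = 1.
Times 62: 52·248 + 69·(-186) = 62, so (248, -186) solves it.
Shifting by a multiple of (69, −52) keeps it a solution: s = 248 − 3·69 = 41, t = -186 + 3·52 = -30.
Indeed 52·41 + 69·(-30) = 2132 − 2070 = 62.

s = 41, t = -30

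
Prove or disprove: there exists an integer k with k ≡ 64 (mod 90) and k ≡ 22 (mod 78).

gcd(90, 78) = 6. A simultaneous solution exists iff 64 ≡ 22 (mod 6); here 64 mod 6 = 4 = 22 mod 6, so it does.
The integers ≡ 64 (mod 90) are 64, 154, 244, 334, …; their remainders mod 78 are 64, 76, 10, 22, so k = 334 is the first that is ≡ 22 (mod 78).
Indeed 334 ≡ 64 (mod 90) and 334 ≡ 22 (mod 78).

k = 334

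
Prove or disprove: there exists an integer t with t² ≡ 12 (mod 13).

t = 5

t = 5 works: 5² = 25, and 25 − 12 = 13 = 1·13.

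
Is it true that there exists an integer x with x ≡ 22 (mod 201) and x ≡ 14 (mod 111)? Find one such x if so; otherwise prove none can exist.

No, no such integer exists.

gcd(201, 111) = 3. If x ≡ 22 (mod 201) and x ≡ 14 (mod 111), then x ≡ 22 (mod 3) and x ≡ 14 (mod 3).
However 22 ≡ 1 and 14 ≡ 2 (mod 3), and 1 ≠ 2.
So no integer satisfies both congruences.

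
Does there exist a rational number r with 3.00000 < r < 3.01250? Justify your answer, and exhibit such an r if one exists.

r = 244/81

Look for a denominator N such that an integer falls strictly between N·3.00000 and N·3.01250. N = 81 works: 81·3.00000 = 243.00000 < 244 < 244.01250 = 81·3.01250.
Dividing back, 3.00000 < 244/81 < 3.01250, and 244/81 is rational.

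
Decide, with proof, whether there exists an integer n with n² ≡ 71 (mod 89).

n = 31

n = 31 works: 31² = 961, and 961 − 71 = 890 = 10·89.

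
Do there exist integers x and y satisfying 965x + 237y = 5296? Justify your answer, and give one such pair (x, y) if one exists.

x = 200, y = -792

965 and 237 are coprime, so 965x + 237y ranges over all of ℤ.
Dividing repeatedly: 965 = 4·237 + 17, 237 = 13·17 + 16, 17 = 1·16 + 1, 16 = 16·1 + 0.
Working back up the chain: 1 = 17 − 1·16 = 17 − (237 − 13·17) = −237 + 14·17 = −237 + 14·(965 − 4·237) = 14·965 − 57·237. So 965·14 + 237·(-57) = 1.
Multiplying through by 5296: x = 14·5296 = 74144, y = (-57)·5296 = -301872 is a solution.
Shifting by a multiple of (237, −965) keeps it a solution: x = 74144 − 312·237 = 200, y = -301872 + 312·965 = -792.
Indeed 965·200 + 237·(-792) = 193000 − 187704 = 5296.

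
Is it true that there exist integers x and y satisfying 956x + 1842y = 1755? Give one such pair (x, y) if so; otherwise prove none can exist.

No such integers exist.

gcd(956, 1842) = 2, so every integer of the form 956x + 1842y is a multiple of 2.
But 1755 is not a multiple of 2 (it leaves remainder 1).
So the equation is unsolvable over ℤ.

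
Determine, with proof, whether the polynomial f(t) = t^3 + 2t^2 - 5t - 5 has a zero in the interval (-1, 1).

f(-1) = 1 and f(1) = -7, which have opposite signs.
Since f is a polynomial it is continuous on [-1, 1].
By the Intermediate Value Theorem, f takes the value 0 somewhere in the open interval.

Yes, f has a root in the interval.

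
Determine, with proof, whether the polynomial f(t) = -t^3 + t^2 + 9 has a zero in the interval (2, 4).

f(2) = 5 and f(4) = -39, which have opposite signs.
As a polynomial, f is continuous on every closed interval.
By the Intermediate Value Theorem f must vanish at some point of (2, 4).

Such a root exists.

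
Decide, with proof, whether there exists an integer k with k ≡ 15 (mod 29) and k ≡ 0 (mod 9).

gcd(29, 9) = 1, so the Chinese Remainder Theorem guarantees exactly one residue class mod 261 satisfying both.
Any solution of the first congruence is k = 15 + 29t; substituting into the second, 29t ≡ 0 − 15 ≡ 3 (mod 9).
29 ≡ 2 (mod 9), so this reads 2t ≡ 3 (mod 9). Note 2·5 = 10 ≡ 1 (mod 9) (as 10 − 1 = 1·9), so 2⁻¹ ≡ 5.
Therefore t ≡ 5·3 = 15 ≡ 6 (mod 9).
Taking t = 6 gives k = 15 + 29·6 = 189.
Indeed 189 ≡ 15 (mod 29) and 189 ≡ 0 (mod 9).

k = 189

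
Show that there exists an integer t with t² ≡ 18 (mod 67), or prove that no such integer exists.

67 is prime, so by Euler's criterion 18 is a square mod 67 iff 18^((67−1)/2) = 18^33 ≡ 1 (mod 67).
Squaring successively (mod 67): 18^2 = 324 ≡ 56; 18^4 ≡ 56² = 3136 ≡ 54; 18^8 ≡ 54² = 2916 ≡ 35; 18^16 ≡ 35² = 1225 ≡ 19; 18^32 ≡ 19² = 361 ≡ 26.
Since 33 = 32 + 1, 18^33 ≡ 26 · 18; multiplying out mod 67: 26·18 = 468 ≡ 66. Thus 18^33 ≡ 66 ≡ −1 (mod 67).
By Euler's criterion 18 is a quadratic non-residue mod 67: no t satisfies t² ≡ 18 (mod 67).

No, no such integer exists.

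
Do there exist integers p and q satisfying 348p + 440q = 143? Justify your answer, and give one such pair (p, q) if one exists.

There are no such integers.

Any value of 348p + 440q is a multiple of gcd(348, 440) = 4.
But 143 = 4·35 + 3, so 4 ∤ 143.
Hence no integers p, q satisfy the equation.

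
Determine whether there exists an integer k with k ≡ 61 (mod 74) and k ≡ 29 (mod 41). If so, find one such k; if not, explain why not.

k = 357

Since 74 and 41 share no common factor, CRT says the pair of congruences has a solution (unique mod 3034).
Any solution of the first congruence is k = 61 + 74t; substituting into the second, 74t ≡ 29 − 61 ≡ 9 (mod 41).
74 ≡ 33 (mod 41), so this reads 33t ≡ 9 (mod 41). Invert 33 mod 41 by the Euclidean algorithm: 41 = 1·33 + 8, 33 = 4·8 + 1, 8 = 8·1 + 0; back-substituting, 1 = 33 − 4·8 = 33 − 4·(41 − 1·33) = −4·41 + 5·33. Hence 33·5 ≡ 1, so 33⁻¹ ≡ 5 (mod 41).
Therefore t ≡ 5·9 = 45 ≡ 4 (mod 41).
With t = 4: k = 61 + 74·4 = 357.
Verify: 357 = 4·74 + 61 and 357 = 8·41 + 29. ✓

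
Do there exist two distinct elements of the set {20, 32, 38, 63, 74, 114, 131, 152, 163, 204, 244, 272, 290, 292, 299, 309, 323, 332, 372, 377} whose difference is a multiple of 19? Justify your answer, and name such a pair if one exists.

Both 38 and 114 leave remainder 0 on division by 19; their difference 76 = 4·19 is a multiple of 19.

Yes: 38 and 114.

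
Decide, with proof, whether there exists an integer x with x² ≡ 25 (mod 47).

Take x = 42. Then 42² = 1764 = 37·47 + 25, so 42² ≡ 25 (mod 47).

x = 42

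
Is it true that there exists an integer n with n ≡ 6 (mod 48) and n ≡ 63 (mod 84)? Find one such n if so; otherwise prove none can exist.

No, no such integer exists.

Both moduli are multiples of 12 = gcd(48, 84), so any solution would satisfy n ≡ 6 and n ≡ 63 modulo 12 simultaneously.
But 6 mod 12 = 6 while 63 mod 12 = 3, a contradiction.
Therefore no such n exists.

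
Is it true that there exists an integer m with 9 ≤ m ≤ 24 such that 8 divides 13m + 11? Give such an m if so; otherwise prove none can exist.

Try m = 9: 13·9 + 11 = 128 = 16·8, which is divisible by 8.

m = 9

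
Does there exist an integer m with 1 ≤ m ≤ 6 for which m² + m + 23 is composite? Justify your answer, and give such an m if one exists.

At m = 3: 3² + 3 + 23 = 35 = 5·7, which is composite.

m = 3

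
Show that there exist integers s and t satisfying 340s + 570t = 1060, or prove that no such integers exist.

Every value of 340s + 570t is a multiple of gcd(340, 570) = 10; since 10 ∣ 1060, solutions exist.
Dividing through by 10 reduces the equation to 34s + 57t = 106.
Euclidean algorithm: 57 = 1·34 + 23, 34 = 1·23 + 11, 23 = 2·11 + 1, 11 = 11·1 + 0.
Working back up the chain: 1 = 23 − 2·11 = 23 − 2·(34 − 1·23) = −2·34 + 3·23 = −2·34 + 3·(57 − 1·34) = 3·57 − 5·34. So 34·(-5) + 57·3 = 1.
Scaling by 106 gives the particular solution (s, t) = (-530, 318).
Adding 10·57 to s and subtracting 10·34 from t gives the tidier solution (40, -22).
Check: 340·40 + 570·(-22) = 13600 − 12540 = 1060. ✓

s = 40, t = -22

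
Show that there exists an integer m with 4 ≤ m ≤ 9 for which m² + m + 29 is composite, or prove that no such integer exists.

At m = 9: 9² + 9 + 29 = 119 = 7·17, which is composite.

m = 9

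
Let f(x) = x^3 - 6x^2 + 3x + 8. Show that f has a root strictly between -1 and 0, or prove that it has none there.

Such a root exists.

f(-1) = -2 and f(0) = 8, which have opposite signs.
f is continuous everywhere (it is a polynomial), in particular on [-1, 0].
By the Intermediate Value Theorem f must vanish at some point of (-1, 0).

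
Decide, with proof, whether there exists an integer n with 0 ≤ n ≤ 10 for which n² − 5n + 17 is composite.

The values for n = 0, 1, …, 10 are 17, 13, 11, 11, 13, 17, 23, 31, 41, 53, 67, and each of these is prime.
So no value in the range makes the expression composite.

No such integer n in that range exists.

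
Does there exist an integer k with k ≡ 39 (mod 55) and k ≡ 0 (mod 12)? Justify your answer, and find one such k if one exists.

gcd(55, 12) = 1, so the Chinese Remainder Theorem guarantees exactly one residue class mod 660 satisfying both.
Any solution of the first congruence is k = 39 + 55t; substituting into the second, 55t ≡ 0 − 39 ≡ 9 (mod 12).
55 ≡ 7 (mod 12), so this reads 7t ≡ 9 (mod 12). Invert 7 mod 12 by the Euclidean algorithm: 12 = 1·7 + 5, 7 = 1·5 + 2, 5 = 2·2 + 1, 2 = 2·1 + 0; back-substituting, 1 = 5 − 2·2 = 5 − 2·(7 − 1·5) = −2·7 + 3·5 = −2·7 + 3·(12 − 1·7) = 3·12 − 5·7. Hence 7·(-5) ≡ 1, so 7⁻¹ ≡ -5 ≡ 7 (mod 12).
Therefore t ≡ 7·9 = 63 ≡ 3 (mod 12).
Taking t = 3 gives k = 39 + 55·3 = 204.
Check: 204 mod 55 = 39, 204 mod 12 = 0. ✓

k = 204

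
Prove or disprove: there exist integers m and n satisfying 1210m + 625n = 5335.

gcd(1210, 625) = 5, and 5 divides 5335, so integer solutions exist.
Dividing through by 5 reduces the equation to 242m + 125n = 1067.
Run the Euclidean algorithm on 242 and 125: 242 = 1·125 + 117, 125 = 1·117 + 8, 117 = 14·8 + 5, 8 = 1·5 + 3, 5 = 1·3 + 2, 3 = 1·2 + 1, 2 = 2·1 + 0.
Back-substituting, 1 = 3 − 1·2 = 3 − (5 − 1·3) = −5 + 2·3 = −5 + 2·(8 − 1·5) = 2·8 − 3·5 = 2·8 − 3·(117 − 14·8) = −3·117 + 44·8 = −3·117 + 44·(125 − 1·117) = 44·125 − 47·117 = 44·125 − 47·(242 − 1·125) = −47·242 + 91·125; that is, 242·(-47) + 125·91 = 1.
Scaling by 1067 gives the particular solution (m, n) = (-50149, 97097).
Adding 402·125 to m and subtracting 402·242 from n gives the tidier solution (101, -187).
Indeed 1210·101 + 625·(-187) = 122210 − 116875 = 5335.

m = 101, n = -187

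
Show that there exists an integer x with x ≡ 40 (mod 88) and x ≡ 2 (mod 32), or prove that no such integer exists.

No such integer exists.

Reduce both congruences modulo 8, which divides 88 and 32: they say x ≡ 40 (mod 8) and x ≡ 2 (mod 8).
However 40 ≡ 0 and 2 ≡ 2 (mod 8), and 0 ≠ 2.
So no integer satisfies both congruences.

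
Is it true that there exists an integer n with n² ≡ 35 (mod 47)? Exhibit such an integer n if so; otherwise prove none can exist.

No, no such integer exists.

47 is prime, so by Euler's criterion 35 is a square mod 47 iff 35^((47−1)/2) = 35^23 ≡ 1 (mod 47).
Squaring successively (mod 47): 35^2 = 1225 ≡ 3; 35^4 ≡ 3² = 9 ≡ 9; 35^8 ≡ 9² = 81 ≡ 34; 35^16 ≡ 34² = 1156 ≡ 28.
Since 23 = 16 + 4 + 2 + 1, 35^23 ≡ 28 · 9 · 3 · 35; multiplying out mod 47: 28·9 = 252 ≡ 17, then 17·3 = 51 ≡ 4, then 4·35 = 140 ≡ 46. Thus 35^23 ≡ 46 ≡ −1 (mod 47).
The value −1 means 35 is a non-residue modulo 47, so n² ≡ 35 (mod 47) is impossible.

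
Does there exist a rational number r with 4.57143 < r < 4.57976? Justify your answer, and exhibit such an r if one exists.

Scale by 19: the interval becomes (86.85717, 87.01544), which contains the integer 87.
So r = 87/19 works: it is a ratio of integers, and dividing 19·4.57143 < 87 < 19·4.57976 through by 19 gives 4.57143 < 87/19 < 4.57976.

r = 87/19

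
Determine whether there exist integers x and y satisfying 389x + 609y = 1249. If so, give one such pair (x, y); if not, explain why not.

x = 440, y = -279

389 and 609 are coprime, so 389x + 609y ranges over all of ℤ.
Dividing repeatedly: 609 = 1·389 + 220, 389 = 1·220 + 169, 220 = 1·169 + 51, 169 = 3·51 + 16, 51 = 3·16 + 3, 16 = 5·3 + 1, 3 = 3·1 + 0.
Back-substituting, 1 = 16 − 5·3 = 16 − 5·(51 − 3·16) = −5·51 + 16·16 = −5·51 + 16·(169 − 3·51) = 16·169 − 53·51 = 16·169 − 53·(220 − 1·169) = −53·220 + 69·169 = −53·220 + 69·(389 − 1·220) = 69·389 − 122·220 = 69·389 − 122·(609 − 1·389) = −122·609 + 191·389; that is, 389·191 + 609·(-122) = 1.
Times 1249: 389·238559 + 609·(-152378) = 1249, so (238559, -152378) solves it.
Subtracting 391·609 from x and adding 391·389 to y gives the tidier solution (440, -279).
Indeed 389·440 + 609·(-279) = 171160 − 169911 = 1249.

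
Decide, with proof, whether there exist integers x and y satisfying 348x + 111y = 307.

No, no such integers exist.

Any value of 348x + 111y is a multiple of gcd(348, 111) = 3.
However 307 leaves remainder 1 on division by 3.
Therefore 348x + 111y = 307 has no solution in integers.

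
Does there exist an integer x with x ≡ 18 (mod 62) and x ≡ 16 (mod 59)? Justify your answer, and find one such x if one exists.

x = 1196

The moduli 62 and 59 are coprime, so by the Chinese Remainder Theorem a unique solution modulo 3658 exists.
Write x = 18 + 62t and require 18 + 62t ≡ 16 (mod 59), i.e. 62t ≡ 57 (mod 59).
62 ≡ 3 (mod 59), so this reads 3t ≡ 57 (mod 59). Since 3·20 = 60 = 1·59 + 1, the inverse of 3 mod 59 is 20.
Therefore t ≡ 20·57 = 1140 ≡ 19 (mod 59).
Taking t = 19 gives x = 18 + 62·19 = 1196.
Indeed 1196 ≡ 18 (mod 62) and 1196 ≡ 16 (mod 59).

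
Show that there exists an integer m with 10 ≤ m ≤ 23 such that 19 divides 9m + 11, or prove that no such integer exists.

m = 22

At m = 22 we get 9·22 + 11 = 209, and 209 = 19·11.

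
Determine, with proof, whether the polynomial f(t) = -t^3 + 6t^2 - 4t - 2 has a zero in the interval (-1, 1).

Such a root exists.

f(-1) = 9 and f(1) = -1, which have opposite signs.
Since f is a polynomial it is continuous on [-1, 1].
By the Intermediate Value Theorem, f takes the value 0 somewhere in the open interval.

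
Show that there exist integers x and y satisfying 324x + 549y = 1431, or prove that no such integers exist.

Since gcd(324, 549) = 9 and 1431 = 9·159, Bézout's identity guarantees a solution.
Dividing through by 9 reduces the equation to 36x + 61y = 159.
Run the Euclidean algorithm on 61 and 36: 61 = 1·36 + 25, 36 = 1·25 + 11, 25 = 2·11 + 3, 11 = 3·3 + 2, 3 = 1·2 + 1, 2 = 2·1 + 0.
Working back up the chain: 1 = 3 − 1·2 = 3 − (11 − 3·3) = −11 + 4·3 = −11 + 4·(25 − 2·11) = 4·25 − 9·11 = 4·25 − 9·(36 − 1·25) = −9·36 + 13·25 = −9·36 + 13·(61 − 1·36) = 13·61 − 22·36. So 36·(-22) + 61·13 = 1.
Scaling by 159 gives the particular solution (x, y) = (-3498, 2067).
The general solution is x = -3498 + 61k, y = 2067 − 36k; taking k = 58 gives the smaller pair x = 40, y = -21.
Indeed 324·40 + 549·(-21) = 12960 − 11529 = 1431.

x = 40, y = -21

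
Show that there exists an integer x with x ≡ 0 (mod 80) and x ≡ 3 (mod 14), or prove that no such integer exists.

gcd(80, 14) = 2. If x ≡ 0 (mod 80) and x ≡ 3 (mod 14), then x ≡ 0 (mod 2) and x ≡ 3 (mod 2).
But 0 mod 2 = 0 while 3 mod 2 = 1, a contradiction.
So no integer satisfies both congruences.

There is no such integer.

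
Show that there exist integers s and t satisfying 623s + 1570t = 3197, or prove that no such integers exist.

s = 1119, t = -442

623 and 1570 are coprime, so 623s + 1570t ranges over all of ℤ.
Euclidean algorithm: 1570 = 2·623 + 324, 623 = 1·324 + 299, 324 = 1·299 + 25, 299 = 11·25 + 24, 25 = 1·24 + 1, 24 = 24·1 + 0.
Back-substituting, 1 = 25 − 1·24 = 25 − (299 − 11·25) = −299 + 12·25 = −299 + 12·(324 − 1·299) = 12·324 − 13·299 = 12·324 − 13·(623 − 1·324) = −13·623 + 25·324 = −13·623 + 25·(1570 − 2·623) = 25·1570 − 63·623; that is, 623·(-63) + 1570·25 = 1.
Times 3197: 623·(-201411) + 1570·79925 = 3197, so (-201411, 79925) solves it.
Adding 129·1570 to s and subtracting 129·623 from t gives the tidier solution (1119, -442).
Indeed 623·1119 + 1570·(-442) = 697137 − 693940 = 3197.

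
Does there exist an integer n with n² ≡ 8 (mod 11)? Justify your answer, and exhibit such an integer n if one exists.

Squares mod 11 repeat after n = 5 (as (−n)² = n²); for n = 0..5 they are 0, 1, 4, 9, 5, 3.
The set of squares mod 11 is therefore {0, 1, 3, 4, 5, 9}, which does not contain 8.
Hence no integer n has n² ≡ 8 (mod 11).

No such integer exists.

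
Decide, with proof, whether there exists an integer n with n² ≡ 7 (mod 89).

89 is prime, so by Euler's criterion 7 is a square mod 89 iff 7^((89−1)/2) = 7^44 ≡ 1 (mod 89).
Repeated squaring mod 89: 7^2 = 49 ≡ 49; 7^4 ≡ 49² = 2401 ≡ 87; 7^8 ≡ 87² = 7569 ≡ 4; 7^16 ≡ 4² = 16 ≡ 16; 7^32 ≡ 16² = 256 ≡ 78.
Since 44 = 32 + 8 + 4, 7^44 ≡ 78 · 4 · 87; multiplying out mod 89: 78·4 = 312 ≡ 45, then 45·87 = 3915 ≡ 88. Thus 7^44 ≡ 88 ≡ −1 (mod 89).
The value −1 means 7 is a non-residue modulo 89, so n² ≡ 7 (mod 89) is impossible.

No such integer exists.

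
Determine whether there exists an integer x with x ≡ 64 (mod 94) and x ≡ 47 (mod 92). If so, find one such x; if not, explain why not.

Both moduli are multiples of 2 = gcd(94, 92), so any solution would satisfy x ≡ 64 and x ≡ 47 modulo 2 simultaneously.
These are incompatible: 64 − 47 = 17 is not divisible by 2.
Therefore no such x exists.

No, no such integer exists.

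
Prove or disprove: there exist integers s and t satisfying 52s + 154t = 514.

s = 1, t = 3

gcd(52, 154) = 2, and 2 divides 514, so integer solutions exist.
Dividing through by 2 reduces the equation to 26s + 77t = 257.
Dividing repeatedly: 77 = 2·26 + 25, 26 = 1·25 + 1, 25 = 25·1 + 0.
Working back up the chain: 1 = 26 − 1·25 = 26 − (77 − 2·26) = −77 + 3·26. So 26·3 + 77·(-1) = 1.
Scaling by 257 gives the particular solution (s, t) = (771, -257).
The general solution is s = 771 + 77k, t = -257 − 26k; taking k = -10 gives the smaller pair s = 1, t = 3.
Check: 52·1 + 154·3 = 52 + 462 = 514. ✓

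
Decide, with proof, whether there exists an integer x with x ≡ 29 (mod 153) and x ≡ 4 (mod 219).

gcd(153, 219) = 3. If x ≡ 29 (mod 153) and x ≡ 4 (mod 219), then x ≡ 29 (mod 3) and x ≡ 4 (mod 3).
However 29 ≡ 2 and 4 ≡ 1 (mod 3), and 2 ≠ 1.
Hence the system has no solution.

No, no such integer exists.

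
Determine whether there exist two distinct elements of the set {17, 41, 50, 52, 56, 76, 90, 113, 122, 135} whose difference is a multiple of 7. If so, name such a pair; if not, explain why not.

The pair (17, 52) works.

Both 17 and 52 leave remainder 3 on division by 7; their difference 35 = 5·7 is a multiple of 7.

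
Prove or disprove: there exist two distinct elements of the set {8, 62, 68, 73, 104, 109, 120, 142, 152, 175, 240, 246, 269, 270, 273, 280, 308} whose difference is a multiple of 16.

8 and 104 are such a pair.

Both 8 and 104 leave remainder 8 on division by 16; their difference 96 = 6·16 is a multiple of 16.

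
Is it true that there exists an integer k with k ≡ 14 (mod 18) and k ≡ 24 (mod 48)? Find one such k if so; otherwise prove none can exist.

Both moduli are multiples of 6 = gcd(18, 48), so any solution would satisfy k ≡ 14 and k ≡ 24 modulo 6 simultaneously.
However 14 ≡ 2 and 24 ≡ 0 (mod 6), and 2 ≠ 0.
Hence the system has no solution.

No, no such integer exists.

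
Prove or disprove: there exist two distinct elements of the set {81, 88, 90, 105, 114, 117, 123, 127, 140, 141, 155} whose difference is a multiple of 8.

Reduce each element mod 8: 81↦1, 88↦0, 90↦2, 105↦1, 114↦2, 117↦5, 123↦3, 127↦7, 140↦4, 141↦5, 155↦3. The residue 1 repeats (at 81 and 105), and 105 − 81 = 24 = 3·8.

81 and 105 are such a pair.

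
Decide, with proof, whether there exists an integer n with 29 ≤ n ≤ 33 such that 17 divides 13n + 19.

The values of 13n + 19 for n = 29, 30, …, 33 are 396, 409, 422, 435, 448; reduced mod 17 these are 5, 1, 14, 10, 6.
The residue 0 does not occur, so no n in [29, 33] makes 13n + 19 a multiple of 17.

No such integer n in that range exists.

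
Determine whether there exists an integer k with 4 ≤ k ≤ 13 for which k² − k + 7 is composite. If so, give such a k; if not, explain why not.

k = 7

At k = 7: 7² − 7 + 7 = 49 = 7·7, which is composite.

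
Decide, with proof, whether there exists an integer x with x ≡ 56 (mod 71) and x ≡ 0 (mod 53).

x = 3180

The moduli 71 and 53 are coprime, so by the Chinese Remainder Theorem a unique solution modulo 3763 exists.
Any solution of the first congruence is x = 56 + 71t; substituting into the second, 71t ≡ 0 − 56 ≡ 50 (mod 53).
71 ≡ 18 (mod 53), so this reads 18t ≡ 50 (mod 53). Note 18·3 = 54 ≡ 1 (mod 53) (as 54 − 1 = 1·53), so 18⁻¹ ≡ 3.
Multiplying by 3: t ≡ 3·50 = 150 ≡ 44 (mod 53).
Taking t = 44 gives x = 56 + 71·44 = 3180.
Indeed 3180 ≡ 56 (mod 71) and 3180 ≡ 0 (mod 53).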